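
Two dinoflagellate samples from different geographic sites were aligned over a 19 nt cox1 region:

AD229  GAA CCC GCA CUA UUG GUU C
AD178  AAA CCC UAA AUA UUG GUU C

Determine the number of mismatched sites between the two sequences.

The sequences differ at positions 1 (G/A), 7 (G/U), 8 (C/A), 10 (C/A).
That gives 4 mismatches out of 19 aligned sites, so the Hamming distance is 4.

4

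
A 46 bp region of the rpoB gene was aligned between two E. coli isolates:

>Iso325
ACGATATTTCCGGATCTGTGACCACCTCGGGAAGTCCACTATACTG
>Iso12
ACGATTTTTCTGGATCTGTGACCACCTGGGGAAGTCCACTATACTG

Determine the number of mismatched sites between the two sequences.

Mismatches occur at site 6 (A/T), site 11 (C/T), site 28 (C/G).
That gives 3 mismatches out of 46 aligned sites, so the Hamming distance is 3.

3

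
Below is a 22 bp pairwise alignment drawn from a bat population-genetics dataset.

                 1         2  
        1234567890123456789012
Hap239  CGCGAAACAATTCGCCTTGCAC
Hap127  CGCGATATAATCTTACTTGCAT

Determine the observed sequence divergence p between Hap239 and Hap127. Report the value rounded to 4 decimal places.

0.3182

Mismatches occur at site 6 (A↔T), site 8 (C↔T), site 12 (T↔C), site 13 (C↔T), site 14 (G↔T), site 15 (C↔A), site 22 (C↔T).
There are 7 differences over 22 sites, so p = 7/22 = 0.3182.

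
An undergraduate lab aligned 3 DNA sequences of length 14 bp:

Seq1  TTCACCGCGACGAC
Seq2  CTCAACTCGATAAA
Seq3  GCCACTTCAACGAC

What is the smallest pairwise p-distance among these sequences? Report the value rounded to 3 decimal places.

0.357

Pairwise Hamming distances:
  Seq1 vs Seq2: 6
  Seq1 vs Seq3: 5
  Seq2 vs Seq3: 8
The smallest is 5 mismatches, between Seq1 and Seq3; p = 5/14 = 0.357.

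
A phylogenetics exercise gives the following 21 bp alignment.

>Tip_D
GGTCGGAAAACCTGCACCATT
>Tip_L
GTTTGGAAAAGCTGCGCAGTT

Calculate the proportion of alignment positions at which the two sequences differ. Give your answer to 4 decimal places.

The sequences differ at positions 2 (G/T), 4 (C/T), 11 (C/G), 16 (A/G), 18 (C/A), 19 (A/G).
There are 6 differences over 21 sites, so p = 6/21 = 0.2857.

0.2857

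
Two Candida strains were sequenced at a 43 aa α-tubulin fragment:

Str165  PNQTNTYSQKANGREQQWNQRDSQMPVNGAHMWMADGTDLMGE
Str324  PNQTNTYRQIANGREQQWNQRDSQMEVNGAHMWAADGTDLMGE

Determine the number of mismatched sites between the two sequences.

The sequences differ at positions 8 (S/R), 10 (K/I), 26 (P/E), 34 (M/A).
That gives 4 mismatches out of 43 aligned sites, so the Hamming distance is 4.

4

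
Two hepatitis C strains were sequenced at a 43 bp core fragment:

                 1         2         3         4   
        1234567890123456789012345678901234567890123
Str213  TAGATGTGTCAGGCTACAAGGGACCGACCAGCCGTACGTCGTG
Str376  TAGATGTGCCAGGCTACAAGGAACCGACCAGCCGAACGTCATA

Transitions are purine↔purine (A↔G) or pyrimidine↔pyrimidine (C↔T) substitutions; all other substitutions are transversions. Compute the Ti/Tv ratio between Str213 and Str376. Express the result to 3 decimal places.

4.000

Mismatches occur at site 9 (T/C, transition), site 22 (G/A, transition), site 35 (T/A, transversion), site 41 (G/A, transition), site 43 (G/A, transition).
Of the 5 differences, 4 transitions and 1 transversion, so Ti/Tv = 4/1 = 4.000.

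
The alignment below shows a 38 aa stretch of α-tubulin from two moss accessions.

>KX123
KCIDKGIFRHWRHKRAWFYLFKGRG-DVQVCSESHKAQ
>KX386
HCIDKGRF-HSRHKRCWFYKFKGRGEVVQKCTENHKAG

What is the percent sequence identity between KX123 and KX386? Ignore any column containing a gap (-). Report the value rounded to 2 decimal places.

72.22%

Excluding the 2 gap columns leaves 36 comparable sites.
The sequences differ at positions 1 (K/H), 7 (I/R), 11 (W/S), 16 (A/C), 20 (L/K), 27 (D/V), 30 (V/K), 32 (S/T), 34 (S/N), 38 (Q/G).
26 of the 36 comparable sites match, so the percent identity is 26/36 × 100 = 72.22%.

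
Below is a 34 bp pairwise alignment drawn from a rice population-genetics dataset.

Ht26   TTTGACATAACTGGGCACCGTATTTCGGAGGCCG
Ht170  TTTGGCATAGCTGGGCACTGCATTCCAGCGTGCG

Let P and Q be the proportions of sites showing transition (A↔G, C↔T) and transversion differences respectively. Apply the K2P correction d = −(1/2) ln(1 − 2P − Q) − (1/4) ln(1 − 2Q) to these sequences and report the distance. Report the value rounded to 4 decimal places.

0.3395

Differing sites — 5:A/G (Ti); 10:A/G (Ti); 19:C/T (Ti); 21:T/C (Ti); 25:T/C (Ti); 27:G/A (Ti); 29:A/C (Tv); 31:G/T (Tv); 32:C/G (Tv).
Of the 9 differences, 6 transitions and 3 transversions over 34 sites: P = 6/34 = 0.176471, Q = 3/34 = 0.088235.
d = −0.5·ln(0.558823) − 0.25·ln(0.823530) = −0.5·(-0.581922) − 0.25·(-0.194155) = 0.3395.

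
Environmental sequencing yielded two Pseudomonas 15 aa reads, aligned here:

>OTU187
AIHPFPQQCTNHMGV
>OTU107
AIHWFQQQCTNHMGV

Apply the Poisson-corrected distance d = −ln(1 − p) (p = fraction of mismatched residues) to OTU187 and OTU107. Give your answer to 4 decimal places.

Differing sites — 4:P/W; 6:P/Q.
p = 2/15 = 0.133333.
d = −ln(1 − 0.133333) = −ln(0.866667) = 0.1431.

0.1431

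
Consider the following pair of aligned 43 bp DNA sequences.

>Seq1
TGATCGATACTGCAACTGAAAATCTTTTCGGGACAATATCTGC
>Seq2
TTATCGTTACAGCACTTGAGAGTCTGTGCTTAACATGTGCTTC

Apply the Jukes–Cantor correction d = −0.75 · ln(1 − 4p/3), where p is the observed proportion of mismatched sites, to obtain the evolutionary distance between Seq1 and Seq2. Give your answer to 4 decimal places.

Differing sites — 2:G/T; 7:A/T; 11:T/A; 15:A/C; 16:C/T; 20:A/G; 22:A/G; 26:T/G; 28:T/G; 30:G/T; 31:G/T; 32:G/A; 36:A/T; 37:T/G; 38:A/T; 39:T/G; 42:G/T.
p = 17/43 = 0.395349.
d = −0.75 · ln(1 − (4/3)·0.395349) = −0.75 · ln(0.472868) = −0.75 · (-0.748939) = 0.5617.

0.5617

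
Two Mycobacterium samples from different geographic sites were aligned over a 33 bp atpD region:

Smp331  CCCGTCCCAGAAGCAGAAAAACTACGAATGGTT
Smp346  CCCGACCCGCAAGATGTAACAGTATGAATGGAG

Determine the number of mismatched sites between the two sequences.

The sequences differ at positions 5 (T/A), 9 (A/G), 10 (G/C), 14 (C/A), 15 (A/T), 17 (A/T), 20 (A/C), 22 (C/G), 25 (C/T), 32 (T/A), 33 (T/G).
That gives 11 mismatches out of 33 aligned sites, so the Hamming distance is 11.

11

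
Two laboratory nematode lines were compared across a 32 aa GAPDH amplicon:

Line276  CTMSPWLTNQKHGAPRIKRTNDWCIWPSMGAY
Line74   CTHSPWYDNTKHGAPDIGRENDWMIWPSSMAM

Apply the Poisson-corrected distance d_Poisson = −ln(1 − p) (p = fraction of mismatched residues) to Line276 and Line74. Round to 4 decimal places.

Differing sites — 3:M/H; 7:L/Y; 8:T/D; 10:Q/T; 16:R/D; 18:K/G; 20:T/E; 24:C/M; 29:M/S; 30:G/M; 32:Y/M.
p = 11/32 = 0.343750.
d = −ln(1 − 0.343750) = −ln(0.656250) = 0.4212.

0.4212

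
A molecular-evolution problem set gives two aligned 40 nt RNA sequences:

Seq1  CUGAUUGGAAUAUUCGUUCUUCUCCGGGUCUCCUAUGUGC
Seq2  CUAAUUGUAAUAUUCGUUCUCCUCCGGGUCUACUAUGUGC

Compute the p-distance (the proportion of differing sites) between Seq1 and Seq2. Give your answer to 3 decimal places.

0.100

Differing sites — 3:G/A; 8:G/U; 21:U/C; 32:C/A.
There are 4 differences over 40 sites, so p = 4/40 = 0.100.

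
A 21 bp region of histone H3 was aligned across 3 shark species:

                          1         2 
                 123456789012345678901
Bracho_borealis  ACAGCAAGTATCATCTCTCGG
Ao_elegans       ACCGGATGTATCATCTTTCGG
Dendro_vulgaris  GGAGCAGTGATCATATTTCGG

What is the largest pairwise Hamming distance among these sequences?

8

Pairwise Hamming distances:
  Bracho_borealis vs Ao_elegans: 4
  Bracho_borealis vs Dendro_vulgaris: 7
  Ao_elegans vs Dendro_vulgaris: 8
The largest is 8, between Ao_elegans and Dendro_vulgaris.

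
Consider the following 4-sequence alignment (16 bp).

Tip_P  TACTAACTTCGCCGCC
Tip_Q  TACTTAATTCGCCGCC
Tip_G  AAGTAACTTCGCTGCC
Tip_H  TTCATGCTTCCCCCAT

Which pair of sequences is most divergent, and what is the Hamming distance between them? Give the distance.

Pairwise Hamming distances:
  Tip_P vs Tip_Q: 2
  Tip_P vs Tip_G: 3
  Tip_P vs Tip_H: 8
  Tip_Q vs Tip_G: 5
  Tip_Q vs Tip_H: 8
  Tip_G vs Tip_H: 11
The largest is 11, between Tip_G and Tip_H.

11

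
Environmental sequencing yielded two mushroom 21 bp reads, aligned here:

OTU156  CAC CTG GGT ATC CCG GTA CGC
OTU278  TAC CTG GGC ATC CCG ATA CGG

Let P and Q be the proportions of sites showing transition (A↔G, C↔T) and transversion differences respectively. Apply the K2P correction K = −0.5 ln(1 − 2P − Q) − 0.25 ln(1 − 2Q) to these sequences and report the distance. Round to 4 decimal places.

The sequences differ at positions 1 (C/T, transition), 9 (T/C, transition), 16 (G/A, transition), 21 (C/G, transversion).
Of the 4 differences, 3 transitions and 1 transversion over 21 sites: P = 3/21 = 0.142857, Q = 1/21 = 0.047619.
d = −0.5·ln(0.666667) − 0.25·ln(0.904762) = −0.5·(-0.405465) − 0.25·(-0.100083) = 0.2278.

0.2278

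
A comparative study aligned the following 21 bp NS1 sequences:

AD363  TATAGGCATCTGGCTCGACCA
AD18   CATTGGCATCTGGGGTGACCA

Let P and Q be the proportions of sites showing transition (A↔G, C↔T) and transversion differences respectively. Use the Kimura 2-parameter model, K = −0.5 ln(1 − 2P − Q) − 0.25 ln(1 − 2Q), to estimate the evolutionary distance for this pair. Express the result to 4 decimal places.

Differing sites — 1:T/C (Ti); 4:A/T (Tv); 14:C/G (Tv); 15:T/G (Tv); 16:C/T (Ti).
Of the 5 differences, 2 transitions and 3 transversions over 21 sites: P = 2/21 = 0.095238, Q = 3/21 = 0.142857.
d = −0.5·ln(0.666667) − 0.25·ln(0.714286) = −0.5·(-0.405465) − 0.25·(-0.336472) = 0.2869.

0.2869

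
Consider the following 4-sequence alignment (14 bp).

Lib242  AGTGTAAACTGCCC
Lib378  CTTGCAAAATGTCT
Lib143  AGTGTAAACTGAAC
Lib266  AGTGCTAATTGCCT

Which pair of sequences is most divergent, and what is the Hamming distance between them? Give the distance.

7

Pairwise Hamming distances:
  Lib242 vs Lib378: 6
  Lib242 vs Lib143: 2
  Lib242 vs Lib266: 4
  Lib378 vs Lib143: 7
  Lib378 vs Lib266: 5
  Lib143 vs Lib266: 6
The largest is 7, between Lib378 and Lib143.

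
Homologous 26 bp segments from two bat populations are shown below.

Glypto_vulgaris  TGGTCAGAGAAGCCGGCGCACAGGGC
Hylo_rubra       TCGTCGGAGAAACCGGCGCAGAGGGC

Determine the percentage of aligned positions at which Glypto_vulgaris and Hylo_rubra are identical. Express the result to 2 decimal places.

The sequences differ at positions 2 (G/C), 6 (A/G), 12 (G/A), 21 (C/G).
22 of the 26 sites match, so the percent identity is 22/26 × 100 = 84.62%.

84.62%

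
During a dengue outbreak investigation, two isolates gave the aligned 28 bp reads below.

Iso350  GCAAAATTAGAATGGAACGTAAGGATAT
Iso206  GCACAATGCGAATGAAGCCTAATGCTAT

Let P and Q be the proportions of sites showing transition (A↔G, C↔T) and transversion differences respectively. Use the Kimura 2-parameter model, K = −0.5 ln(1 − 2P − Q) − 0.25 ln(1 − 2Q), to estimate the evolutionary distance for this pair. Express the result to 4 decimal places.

The sequences differ at positions 4 (A/C, transversion), 8 (T/G, transversion), 9 (A/C, transversion), 15 (G/A, transition), 17 (A/G, transition), 19 (G/C, transversion), 23 (G/T, transversion), 25 (A/C, transversion).
Of the 8 differences, 2 transitions and 6 transversions over 28 sites: P = 2/28 = 0.071429, Q = 6/28 = 0.214286.
d = −0.5·ln(0.642856) − 0.25·ln(0.571428) = −0.5·(-0.441835) − 0.25·(-0.559617) = 0.3608.

0.3608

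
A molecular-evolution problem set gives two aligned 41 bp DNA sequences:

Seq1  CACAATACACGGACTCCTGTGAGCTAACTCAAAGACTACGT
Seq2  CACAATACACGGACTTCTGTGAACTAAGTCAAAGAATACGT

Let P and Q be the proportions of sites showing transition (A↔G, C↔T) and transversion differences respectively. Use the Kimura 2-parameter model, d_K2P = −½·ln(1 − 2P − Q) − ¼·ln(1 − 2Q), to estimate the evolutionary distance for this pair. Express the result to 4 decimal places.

0.1048

The sequences differ at positions 16 (C/T, transition), 23 (G/A, transition), 28 (C/G, transversion), 36 (C/A, transversion).
Of the 4 differences, 2 transitions and 2 transversions over 41 sites: P = 2/41 = 0.048780, Q = 2/41 = 0.048780.
d = −0.5·ln(0.853660) − 0.25·ln(0.902440) = −0.5·(-0.158222) − 0.25·(-0.102653) = 0.1048.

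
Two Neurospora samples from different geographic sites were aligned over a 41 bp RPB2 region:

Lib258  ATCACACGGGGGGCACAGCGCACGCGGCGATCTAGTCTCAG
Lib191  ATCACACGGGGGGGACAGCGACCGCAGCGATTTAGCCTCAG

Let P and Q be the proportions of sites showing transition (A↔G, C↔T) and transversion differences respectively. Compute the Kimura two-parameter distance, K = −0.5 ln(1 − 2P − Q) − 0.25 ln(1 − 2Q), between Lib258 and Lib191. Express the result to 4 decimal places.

Differing sites — 14:C/G (Tv); 21:C/A (Tv); 22:A/C (Tv); 26:G/A (Ti); 32:C/T (Ti); 36:T/C (Ti).
Of the 6 differences, 3 transitions and 3 transversions over 41 sites: P = 3/41 = 0.073171, Q = 3/41 = 0.073171.
d = −0.5·ln(0.780487) − 0.25·ln(0.853658) = −0.5·(-0.247837) − 0.25·(-0.158225) = 0.1635.

0.1635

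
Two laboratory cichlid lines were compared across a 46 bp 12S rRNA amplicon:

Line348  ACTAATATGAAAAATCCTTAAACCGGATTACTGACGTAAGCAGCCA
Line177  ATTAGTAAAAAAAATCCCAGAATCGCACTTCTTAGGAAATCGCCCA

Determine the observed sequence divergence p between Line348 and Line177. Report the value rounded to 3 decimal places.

0.370

The sequences differ at positions 2 (C/T), 5 (A/G), 8 (T/A), 9 (G/A), 18 (T/C), 19 (T/A), 20 (A/G), 23 (C/T), 26 (G/C), 28 (T/C), 30 (A/T), 33 (G/T), 35 (C/G), 37 (T/A), 40 (G/T), 42 (A/G), 43 (G/C).
There are 17 differences over 46 sites, so p = 17/46 = 0.370.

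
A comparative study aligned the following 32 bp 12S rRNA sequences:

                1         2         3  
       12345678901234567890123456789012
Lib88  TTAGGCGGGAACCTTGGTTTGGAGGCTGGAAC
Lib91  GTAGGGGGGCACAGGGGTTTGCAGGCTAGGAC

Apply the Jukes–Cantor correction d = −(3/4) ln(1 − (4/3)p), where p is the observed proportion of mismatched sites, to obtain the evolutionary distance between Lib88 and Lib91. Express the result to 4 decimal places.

The sequences differ at positions 1 (T/G), 6 (C/G), 10 (A/C), 13 (C/A), 14 (T/G), 15 (T/G), 22 (G/C), 28 (G/A), 30 (A/G).
p = 9/32 = 0.281250.
d = −0.75 · ln(1 − (4/3)·0.281250) = −0.75 · ln(0.625000) = −0.75 · (-0.470004) = 0.3525.

0.3525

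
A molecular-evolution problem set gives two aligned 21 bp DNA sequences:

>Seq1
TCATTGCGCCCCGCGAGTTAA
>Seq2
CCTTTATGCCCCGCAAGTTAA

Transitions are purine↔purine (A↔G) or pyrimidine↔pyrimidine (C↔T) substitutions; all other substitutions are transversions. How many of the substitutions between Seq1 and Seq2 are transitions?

4

The sequences differ at positions 1 (T/C, transition), 3 (A/T, transversion), 6 (G/A, transition), 7 (C/T, transition), 15 (G/A, transition).
Of the 5 differences, 4 transitions and 1 transversion, so the answer is 4.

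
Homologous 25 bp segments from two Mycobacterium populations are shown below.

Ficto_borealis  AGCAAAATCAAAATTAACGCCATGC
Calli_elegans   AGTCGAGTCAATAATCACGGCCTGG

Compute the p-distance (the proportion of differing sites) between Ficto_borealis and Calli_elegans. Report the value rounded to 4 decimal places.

Differing sites — 3:C/T; 4:A/C; 5:A/G; 7:A/G; 12:A/T; 14:T/A; 16:A/C; 20:C/G; 22:A/C; 25:C/G.
There are 10 differences over 25 sites, so p = 10/25 = 0.4000.

0.4000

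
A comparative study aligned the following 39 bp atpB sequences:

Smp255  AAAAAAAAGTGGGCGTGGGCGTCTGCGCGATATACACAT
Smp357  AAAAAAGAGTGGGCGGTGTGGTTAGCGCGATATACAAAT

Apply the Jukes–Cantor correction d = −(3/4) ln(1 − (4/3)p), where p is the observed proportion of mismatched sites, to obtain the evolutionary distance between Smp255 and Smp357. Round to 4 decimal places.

Differing sites — 7:A/G; 16:T/G; 17:G/T; 19:G/T; 20:C/G; 23:C/T; 24:T/A; 37:C/A.
p = 8/39 = 0.205128.
d = −0.75 · ln(1 − (4/3)·0.205128) = −0.75 · ln(0.726496) = −0.75 · (-0.319522) = 0.2396.

0.2396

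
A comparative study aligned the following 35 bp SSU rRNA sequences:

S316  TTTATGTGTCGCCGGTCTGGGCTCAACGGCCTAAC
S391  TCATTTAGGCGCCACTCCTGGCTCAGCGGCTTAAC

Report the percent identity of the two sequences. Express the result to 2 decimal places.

The sequences differ at positions 2 (T/C), 3 (T/A), 4 (A/T), 6 (G/T), 7 (T/A), 9 (T/G), 14 (G/A), 15 (G/C), 18 (T/C), 19 (G/T), 26 (A/G), 31 (C/T).
23 of the 35 sites match, so the percent identity is 23/35 × 100 = 65.71%.

65.71%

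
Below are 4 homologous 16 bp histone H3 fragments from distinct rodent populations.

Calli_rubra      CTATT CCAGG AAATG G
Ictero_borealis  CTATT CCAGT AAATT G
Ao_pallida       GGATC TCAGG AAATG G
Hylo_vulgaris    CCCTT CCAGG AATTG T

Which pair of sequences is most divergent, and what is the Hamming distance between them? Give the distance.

7

Pairwise Hamming distances:
  Calli_rubra vs Ictero_borealis: 2
  Calli_rubra vs Ao_pallida: 4
  Calli_rubra vs Hylo_vulgaris: 4
  Ictero_borealis vs Ao_pallida: 6
  Ictero_borealis vs Hylo_vulgaris: 6
  Ao_pallida vs Hylo_vulgaris: 7
The largest is 7, between Ao_pallida and Hylo_vulgaris.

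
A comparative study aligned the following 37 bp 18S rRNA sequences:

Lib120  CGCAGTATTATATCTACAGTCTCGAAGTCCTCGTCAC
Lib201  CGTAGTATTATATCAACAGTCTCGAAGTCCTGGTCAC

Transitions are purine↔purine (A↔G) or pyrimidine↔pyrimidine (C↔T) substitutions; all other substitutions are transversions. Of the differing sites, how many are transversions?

Differing sites — 3:C/T (Ti); 15:T/A (Tv); 32:C/G (Tv).
Of the 3 differences, 1 transition and 2 transversions, so the answer is 2.

2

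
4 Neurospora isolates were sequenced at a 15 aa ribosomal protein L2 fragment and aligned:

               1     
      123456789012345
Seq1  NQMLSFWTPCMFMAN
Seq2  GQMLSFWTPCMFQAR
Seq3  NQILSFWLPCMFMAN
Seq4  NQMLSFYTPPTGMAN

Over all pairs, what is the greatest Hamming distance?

Pairwise Hamming distances:
  Seq1 vs Seq2: 3
  Seq1 vs Seq3: 2
  Seq1 vs Seq4: 4
  Seq2 vs Seq3: 5
  Seq2 vs Seq4: 7
  Seq3 vs Seq4: 6
The largest is 7, between Seq2 and Seq4.

7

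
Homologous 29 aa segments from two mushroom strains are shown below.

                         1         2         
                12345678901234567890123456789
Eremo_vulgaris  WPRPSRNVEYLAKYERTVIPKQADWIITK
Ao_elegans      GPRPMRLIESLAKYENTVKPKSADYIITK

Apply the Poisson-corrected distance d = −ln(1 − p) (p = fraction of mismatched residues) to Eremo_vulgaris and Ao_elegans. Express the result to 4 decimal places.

0.3716

Differing sites — 1:W/G; 5:S/M; 7:N/L; 8:V/I; 10:Y/S; 16:R/N; 19:I/K; 22:Q/S; 25:W/Y.
p = 9/29 = 0.310345.
d = −ln(1 − 0.310345) = −ln(0.689655) = 0.3716.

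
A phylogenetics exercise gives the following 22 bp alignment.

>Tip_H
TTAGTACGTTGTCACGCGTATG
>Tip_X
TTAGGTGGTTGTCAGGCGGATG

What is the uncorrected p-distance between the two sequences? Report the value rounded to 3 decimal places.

Mismatches occur at site 5 (T↔G), site 6 (A↔T), site 7 (C↔G), site 15 (C↔G), site 19 (T↔G).
There are 5 differences over 22 sites, so p = 5/22 = 0.227.

0.227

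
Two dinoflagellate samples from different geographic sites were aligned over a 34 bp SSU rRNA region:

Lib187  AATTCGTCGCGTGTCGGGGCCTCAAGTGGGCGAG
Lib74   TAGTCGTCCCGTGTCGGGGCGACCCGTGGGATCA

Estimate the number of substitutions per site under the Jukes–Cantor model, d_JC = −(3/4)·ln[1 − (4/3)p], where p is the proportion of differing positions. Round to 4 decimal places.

0.4234

The sequences differ at positions 1 (A/T), 3 (T/G), 9 (G/C), 21 (C/G), 22 (T/A), 24 (A/C), 25 (A/C), 31 (C/A), 32 (G/T), 33 (A/C), 34 (G/A).
p = 11/34 = 0.323529.
d = −0.75 · ln(1 − (4/3)·0.323529) = −0.75 · ln(0.568628) = −0.75 · (-0.564529) = 0.4234.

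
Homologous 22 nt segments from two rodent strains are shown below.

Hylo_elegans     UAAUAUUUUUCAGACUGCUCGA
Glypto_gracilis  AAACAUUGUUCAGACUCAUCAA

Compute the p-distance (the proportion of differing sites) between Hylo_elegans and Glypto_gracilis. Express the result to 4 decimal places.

0.2727

Mismatches occur at site 1 (U↔A), site 4 (U↔C), site 8 (U↔G), site 17 (G↔C), site 18 (C↔A), site 21 (G↔A).
There are 6 differences over 22 sites, so p = 6/22 = 0.2727.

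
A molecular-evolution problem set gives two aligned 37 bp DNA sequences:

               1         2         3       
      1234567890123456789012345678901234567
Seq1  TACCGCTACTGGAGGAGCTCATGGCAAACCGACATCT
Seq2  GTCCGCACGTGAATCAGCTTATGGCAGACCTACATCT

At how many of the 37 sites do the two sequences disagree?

11

The sequences differ at positions 1 (T/G), 2 (A/T), 7 (T/A), 8 (A/C), 9 (C/G), 12 (G/A), 14 (G/T), 15 (G/C), 20 (C/T), 27 (A/G), 31 (G/T).
That gives 11 mismatches out of 37 aligned sites, so the Hamming distance is 11.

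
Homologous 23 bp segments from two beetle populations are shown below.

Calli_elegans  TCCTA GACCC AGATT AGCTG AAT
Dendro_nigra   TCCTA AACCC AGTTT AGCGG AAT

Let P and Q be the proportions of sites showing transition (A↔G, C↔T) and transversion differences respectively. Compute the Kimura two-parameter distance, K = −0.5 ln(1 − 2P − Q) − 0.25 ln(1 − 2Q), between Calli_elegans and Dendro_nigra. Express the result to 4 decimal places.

0.1433

The sequences differ at positions 6 (G/A, transition), 13 (A/T, transversion), 19 (T/G, transversion).
Of the 3 differences, 1 transition and 2 transversions over 23 sites: P = 1/23 = 0.043478, Q = 2/23 = 0.086957.
d = −0.5·ln(0.826087) − 0.25·ln(0.826086) = −0.5·(-0.191055) − 0.25·(-0.191056) = 0.1433.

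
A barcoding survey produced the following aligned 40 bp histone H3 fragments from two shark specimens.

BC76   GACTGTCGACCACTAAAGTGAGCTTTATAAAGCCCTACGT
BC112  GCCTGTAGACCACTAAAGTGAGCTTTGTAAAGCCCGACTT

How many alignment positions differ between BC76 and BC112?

Mismatches occur at site 2 (A/C), site 7 (C/A), site 27 (A/G), site 36 (T/G), site 39 (G/T).
That gives 5 mismatches out of 40 aligned sites, so the Hamming distance is 5.

5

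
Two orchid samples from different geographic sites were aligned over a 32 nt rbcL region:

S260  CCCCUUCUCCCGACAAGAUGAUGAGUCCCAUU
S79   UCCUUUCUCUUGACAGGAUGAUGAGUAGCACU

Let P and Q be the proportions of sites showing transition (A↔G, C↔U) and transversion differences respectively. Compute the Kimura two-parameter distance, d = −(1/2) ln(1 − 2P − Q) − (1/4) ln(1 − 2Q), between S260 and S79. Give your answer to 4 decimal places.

Differing sites — 1:C/U (Ti); 4:C/U (Ti); 10:C/U (Ti); 11:C/U (Ti); 16:A/G (Ti); 27:C/A (Tv); 28:C/G (Tv); 31:U/C (Ti).
Of the 8 differences, 6 transitions and 2 transversions over 32 sites: P = 6/32 = 0.187500, Q = 2/32 = 0.062500.
d = −0.5·ln(0.562500) − 0.25·ln(0.875000) = −0.5·(-0.575364) − 0.25·(-0.133531) = 0.3211.

0.3211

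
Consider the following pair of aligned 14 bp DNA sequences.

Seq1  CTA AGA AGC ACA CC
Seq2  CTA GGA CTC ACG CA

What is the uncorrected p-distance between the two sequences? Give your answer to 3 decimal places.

Mismatches occur at site 4 (A↔G), site 7 (A↔C), site 8 (G↔T), site 12 (A↔G), site 14 (C↔A).
There are 5 differences over 14 sites, so p = 5/14 = 0.357.

0.357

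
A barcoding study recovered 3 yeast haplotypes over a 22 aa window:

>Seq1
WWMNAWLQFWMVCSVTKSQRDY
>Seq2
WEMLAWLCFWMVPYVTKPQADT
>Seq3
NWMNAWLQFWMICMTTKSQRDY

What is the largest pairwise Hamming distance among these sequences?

Pairwise Hamming distances:
  Seq1 vs Seq2: 8
  Seq1 vs Seq3: 4
  Seq2 vs Seq3: 11
The largest is 11, between Seq2 and Seq3.

11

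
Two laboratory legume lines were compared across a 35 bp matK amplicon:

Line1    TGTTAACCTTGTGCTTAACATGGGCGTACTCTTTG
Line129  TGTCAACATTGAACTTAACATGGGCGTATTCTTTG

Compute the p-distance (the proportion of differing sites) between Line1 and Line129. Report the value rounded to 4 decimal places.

Mismatches occur at site 4 (T↔C), site 8 (C↔A), site 12 (T↔A), site 13 (G↔A), site 29 (C↔T).
There are 5 differences over 35 sites, so p = 5/35 = 0.1429.

0.1429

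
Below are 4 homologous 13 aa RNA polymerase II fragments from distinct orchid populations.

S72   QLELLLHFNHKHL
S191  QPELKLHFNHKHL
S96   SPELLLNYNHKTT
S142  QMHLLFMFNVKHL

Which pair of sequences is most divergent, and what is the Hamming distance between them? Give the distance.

Pairwise Hamming distances:
  S72 vs S191: 2
  S72 vs S96: 6
  S72 vs S142: 5
  S191 vs S96: 6
  S191 vs S142: 6
  S96 vs S142: 9
The largest is 9, between S96 and S142.

9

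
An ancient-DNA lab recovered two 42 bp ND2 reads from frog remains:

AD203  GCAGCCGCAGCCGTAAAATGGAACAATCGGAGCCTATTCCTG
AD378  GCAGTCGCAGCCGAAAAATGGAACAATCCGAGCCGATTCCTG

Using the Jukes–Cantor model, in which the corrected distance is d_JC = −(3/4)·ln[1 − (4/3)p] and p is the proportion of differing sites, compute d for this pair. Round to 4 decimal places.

Differing sites — 5:C/T; 14:T/A; 29:G/C; 35:T/G.
p = 4/42 = 0.095238.
d = −0.75 · ln(1 − (4/3)·0.095238) = −0.75 · ln(0.873016) = −0.75 · (-0.135801) = 0.1019.

0.1019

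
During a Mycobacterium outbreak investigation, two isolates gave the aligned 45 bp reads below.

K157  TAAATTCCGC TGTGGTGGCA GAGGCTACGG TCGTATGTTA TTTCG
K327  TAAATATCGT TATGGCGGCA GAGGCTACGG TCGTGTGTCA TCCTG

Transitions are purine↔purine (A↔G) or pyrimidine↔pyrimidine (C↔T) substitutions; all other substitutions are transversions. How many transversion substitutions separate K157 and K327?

1

Mismatches occur at site 6 (T/A, transversion), site 7 (C/T, transition), site 10 (C/T, transition), site 12 (G/A, transition), site 16 (T/C, transition), site 35 (A/G, transition), site 39 (T/C, transition), site 42 (T/C, transition), site 43 (T/C, transition), site 44 (C/T, transition).
Of the 10 differences, 9 transitions and 1 transversion, so the answer is 1.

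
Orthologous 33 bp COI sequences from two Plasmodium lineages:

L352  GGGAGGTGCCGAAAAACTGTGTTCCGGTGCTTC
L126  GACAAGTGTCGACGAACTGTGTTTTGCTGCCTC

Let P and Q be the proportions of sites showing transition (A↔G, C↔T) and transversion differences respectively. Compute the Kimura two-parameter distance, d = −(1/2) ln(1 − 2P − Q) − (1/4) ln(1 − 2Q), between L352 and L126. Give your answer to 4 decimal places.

Differing sites — 2:G/A (Ti); 3:G/C (Tv); 5:G/A (Ti); 9:C/T (Ti); 13:A/C (Tv); 14:A/G (Ti); 24:C/T (Ti); 25:C/T (Ti); 27:G/C (Tv); 31:T/C (Ti).
Of the 10 differences, 7 transitions and 3 transversions over 33 sites: P = 7/33 = 0.212121, Q = 3/33 = 0.090909.
d = −0.5·ln(0.484849) − 0.25·ln(0.818182) = −0.5·(-0.723918) − 0.25·(-0.200670) = 0.4121.

0.4121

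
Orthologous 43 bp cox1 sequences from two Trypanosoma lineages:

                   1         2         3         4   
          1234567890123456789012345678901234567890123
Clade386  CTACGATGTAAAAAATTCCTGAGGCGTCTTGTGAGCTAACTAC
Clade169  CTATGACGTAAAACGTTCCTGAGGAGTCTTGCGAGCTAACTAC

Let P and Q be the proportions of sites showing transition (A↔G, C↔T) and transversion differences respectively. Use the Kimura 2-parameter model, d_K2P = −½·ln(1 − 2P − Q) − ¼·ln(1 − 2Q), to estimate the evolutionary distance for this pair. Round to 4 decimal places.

Mismatches occur at site 4 (C→T, transition), site 7 (T→C, transition), site 14 (A→C, transversion), site 15 (A→G, transition), site 25 (C→A, transversion), site 32 (T→C, transition).
Of the 6 differences, 4 transitions and 2 transversions over 43 sites: P = 4/43 = 0.093023, Q = 2/43 = 0.046512.
d = −0.5·ln(0.767442) − 0.25·ln(0.906976) = −0.5·(-0.264692) − 0.25·(-0.097639) = 0.1568.

0.1568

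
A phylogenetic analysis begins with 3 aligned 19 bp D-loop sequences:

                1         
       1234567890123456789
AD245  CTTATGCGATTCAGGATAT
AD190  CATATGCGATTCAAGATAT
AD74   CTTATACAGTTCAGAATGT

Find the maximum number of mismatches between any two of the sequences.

Pairwise Hamming distances:
  AD245 vs AD190: 2
  AD245 vs AD74: 5
  AD190 vs AD74: 7
The largest is 7, between AD190 and AD74.

7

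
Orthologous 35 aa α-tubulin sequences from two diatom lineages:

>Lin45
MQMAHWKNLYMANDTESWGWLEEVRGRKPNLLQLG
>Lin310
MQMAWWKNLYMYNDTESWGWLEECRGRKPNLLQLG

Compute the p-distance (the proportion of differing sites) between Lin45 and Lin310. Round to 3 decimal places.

The sequences differ at positions 5 (H/W), 12 (A/Y), 24 (V/C).
There are 3 differences over 35 sites, so p = 3/35 = 0.086.

0.086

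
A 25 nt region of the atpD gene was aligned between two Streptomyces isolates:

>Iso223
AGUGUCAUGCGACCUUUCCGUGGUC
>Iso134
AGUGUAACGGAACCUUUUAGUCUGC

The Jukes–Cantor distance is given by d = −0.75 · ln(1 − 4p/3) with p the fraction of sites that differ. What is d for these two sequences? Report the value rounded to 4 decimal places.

0.4904

Mismatches occur at site 6 (C↔A), site 8 (U↔C), site 10 (C↔G), site 11 (G↔A), site 18 (C↔U), site 19 (C↔A), site 22 (G↔C), site 23 (G↔U), site 24 (U↔G).
p = 9/25 = 0.360000.
d = −0.75 · ln(1 − (4/3)·0.360000) = −0.75 · ln(0.520000) = −0.75 · (-0.653926) = 0.4904.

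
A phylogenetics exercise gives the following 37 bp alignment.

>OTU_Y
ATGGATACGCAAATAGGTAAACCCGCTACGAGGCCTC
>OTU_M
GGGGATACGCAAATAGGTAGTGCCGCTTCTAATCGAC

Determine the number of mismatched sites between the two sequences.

Differing sites — 1:A/G; 2:T/G; 20:A/G; 21:A/T; 22:C/G; 28:A/T; 30:G/T; 32:G/A; 33:G/T; 35:C/G; 36:T/A.
That gives 11 mismatches out of 37 aligned sites, so the Hamming distance is 11.

11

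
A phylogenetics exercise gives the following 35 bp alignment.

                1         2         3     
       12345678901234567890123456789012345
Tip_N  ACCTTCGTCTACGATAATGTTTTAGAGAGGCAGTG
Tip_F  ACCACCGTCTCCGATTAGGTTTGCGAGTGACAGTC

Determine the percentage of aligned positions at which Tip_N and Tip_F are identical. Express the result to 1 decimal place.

Differing sites — 4:T/A; 5:T/C; 11:A/C; 16:A/T; 18:T/G; 23:T/G; 24:A/C; 28:A/T; 30:G/A; 35:G/C.
25 of the 35 sites match, so the percent identity is 25/35 × 100 = 71.4%.

71.4%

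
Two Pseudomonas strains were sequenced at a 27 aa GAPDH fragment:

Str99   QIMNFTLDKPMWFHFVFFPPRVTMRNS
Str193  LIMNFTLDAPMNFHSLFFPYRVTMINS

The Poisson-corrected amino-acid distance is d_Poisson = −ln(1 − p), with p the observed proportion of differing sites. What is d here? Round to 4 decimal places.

0.3001

Differing sites — 1:Q/L; 9:K/A; 12:W/N; 15:F/S; 16:V/L; 20:P/Y; 25:R/I.
p = 7/27 = 0.259259.
d = −ln(1 − 0.259259) = −ln(0.740741) = 0.3001.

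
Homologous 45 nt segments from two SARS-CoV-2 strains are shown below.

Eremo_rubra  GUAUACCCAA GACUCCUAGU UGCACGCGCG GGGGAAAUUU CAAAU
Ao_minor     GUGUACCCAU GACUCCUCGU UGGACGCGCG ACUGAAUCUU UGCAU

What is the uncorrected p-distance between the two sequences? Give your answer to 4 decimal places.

0.2667

Mismatches occur at site 3 (A↔G), site 10 (A↔U), site 18 (A↔C), site 23 (C↔G), site 31 (G↔A), site 32 (G↔C), site 33 (G↔U), site 37 (A↔U), site 38 (U↔C), site 41 (C↔U), site 42 (A↔G), site 43 (A↔C).
There are 12 differences over 45 sites, so p = 12/45 = 0.2667.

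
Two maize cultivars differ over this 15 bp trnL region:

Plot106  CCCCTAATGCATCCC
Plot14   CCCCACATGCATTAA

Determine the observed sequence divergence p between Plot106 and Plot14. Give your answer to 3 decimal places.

0.333

Mismatches occur at site 5 (T→A), site 6 (A→C), site 13 (C→T), site 14 (C→A), site 15 (C→A).
There are 5 differences over 15 sites, so p = 5/15 = 0.333.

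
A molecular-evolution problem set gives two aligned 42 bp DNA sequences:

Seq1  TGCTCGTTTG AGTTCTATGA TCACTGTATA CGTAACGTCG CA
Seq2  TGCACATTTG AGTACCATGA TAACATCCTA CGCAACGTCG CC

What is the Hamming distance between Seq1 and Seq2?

Mismatches occur at site 4 (T↔A), site 6 (G↔A), site 14 (T↔A), site 16 (T↔C), site 22 (C↔A), site 25 (T↔A), site 26 (G↔T), site 27 (T↔C), site 28 (A↔C), site 33 (T↔C), site 42 (A↔C).
That gives 11 mismatches out of 42 aligned sites, so the Hamming distance is 11.

11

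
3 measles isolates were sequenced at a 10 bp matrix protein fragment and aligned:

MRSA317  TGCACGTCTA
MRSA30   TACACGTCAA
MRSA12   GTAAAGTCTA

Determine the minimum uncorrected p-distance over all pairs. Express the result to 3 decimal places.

Pairwise Hamming distances:
  MRSA317 vs MRSA30: 2
  MRSA317 vs MRSA12: 4
  MRSA30 vs MRSA12: 5
The smallest is 2 mismatches, between MRSA317 and MRSA30; p = 2/10 = 0.200.

0.200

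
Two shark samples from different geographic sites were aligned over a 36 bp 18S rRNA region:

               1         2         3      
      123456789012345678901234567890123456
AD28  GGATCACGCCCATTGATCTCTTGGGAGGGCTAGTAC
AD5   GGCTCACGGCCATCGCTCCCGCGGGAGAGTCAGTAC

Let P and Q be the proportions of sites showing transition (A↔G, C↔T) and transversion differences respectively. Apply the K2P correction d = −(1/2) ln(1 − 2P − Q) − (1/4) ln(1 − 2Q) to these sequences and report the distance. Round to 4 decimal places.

The sequences differ at positions 3 (A/C, transversion), 9 (C/G, transversion), 14 (T/C, transition), 16 (A/C, transversion), 19 (T/C, transition), 21 (T/G, transversion), 22 (T/C, transition), 28 (G/A, transition), 30 (C/T, transition), 31 (T/C, transition).
Of the 10 differences, 6 transitions and 4 transversions over 36 sites: P = 6/36 = 0.166667, Q = 4/36 = 0.111111.
d = −0.5·ln(0.555555) − 0.25·ln(0.777778) = −0.5·(-0.587788) − 0.25·(-0.251314) = 0.3567.

0.3567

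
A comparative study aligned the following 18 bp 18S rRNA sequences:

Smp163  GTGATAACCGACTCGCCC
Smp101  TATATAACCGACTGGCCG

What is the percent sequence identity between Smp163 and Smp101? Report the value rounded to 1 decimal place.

72.2%

The sequences differ at positions 1 (G/T), 2 (T/A), 3 (G/T), 14 (C/G), 18 (C/G).
13 of the 18 sites match, so the percent identity is 13/18 × 100 = 72.2%.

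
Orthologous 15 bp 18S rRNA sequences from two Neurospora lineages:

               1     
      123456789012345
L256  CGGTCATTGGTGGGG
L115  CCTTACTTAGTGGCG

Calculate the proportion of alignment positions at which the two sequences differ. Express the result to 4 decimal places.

0.4000

Differing sites — 2:G/C; 3:G/T; 5:C/A; 6:A/C; 9:G/A; 14:G/C.
There are 6 differences over 15 sites, so p = 6/15 = 0.4000.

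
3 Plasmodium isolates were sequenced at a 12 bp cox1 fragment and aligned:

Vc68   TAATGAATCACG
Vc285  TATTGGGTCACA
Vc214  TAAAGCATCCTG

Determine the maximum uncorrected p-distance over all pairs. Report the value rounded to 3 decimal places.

0.583

Pairwise Hamming distances:
  Vc68 vs Vc285: 4
  Vc68 vs Vc214: 4
  Vc285 vs Vc214: 7
The largest is 7 mismatches, between Vc285 and Vc214; p = 7/12 = 0.583.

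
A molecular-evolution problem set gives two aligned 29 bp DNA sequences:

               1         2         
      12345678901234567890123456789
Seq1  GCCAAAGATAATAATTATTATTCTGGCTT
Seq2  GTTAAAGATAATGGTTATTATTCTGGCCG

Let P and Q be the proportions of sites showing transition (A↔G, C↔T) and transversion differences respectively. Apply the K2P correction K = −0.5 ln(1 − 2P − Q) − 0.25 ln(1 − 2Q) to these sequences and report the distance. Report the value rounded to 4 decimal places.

0.2563

Differing sites — 2:C/T (Ti); 3:C/T (Ti); 13:A/G (Ti); 14:A/G (Ti); 28:T/C (Ti); 29:T/G (Tv).
Of the 6 differences, 5 transitions and 1 transversion over 29 sites: P = 5/29 = 0.172414, Q = 1/29 = 0.034483.
d = −0.5·ln(0.620689) − 0.25·ln(0.931034) = −0.5·(-0.476925) − 0.25·(-0.071459) = 0.2563.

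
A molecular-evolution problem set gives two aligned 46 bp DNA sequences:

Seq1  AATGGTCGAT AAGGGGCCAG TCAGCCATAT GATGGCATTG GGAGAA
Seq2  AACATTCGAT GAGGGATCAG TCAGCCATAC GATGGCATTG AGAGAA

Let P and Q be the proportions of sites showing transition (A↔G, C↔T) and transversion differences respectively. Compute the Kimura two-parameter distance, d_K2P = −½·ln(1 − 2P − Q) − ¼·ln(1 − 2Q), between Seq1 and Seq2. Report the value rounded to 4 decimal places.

0.2084

Mismatches occur at site 3 (T↔C, transition), site 4 (G↔A, transition), site 5 (G↔T, transversion), site 11 (A↔G, transition), site 16 (G↔A, transition), site 17 (C↔T, transition), site 30 (T↔C, transition), site 41 (G↔A, transition).
Of the 8 differences, 7 transitions and 1 transversion over 46 sites: P = 7/46 = 0.152174, Q = 1/46 = 0.021739.
d = −0.5·ln(0.673913) − 0.25·ln(0.956522) = −0.5·(-0.394654) − 0.25·(-0.044451) = 0.2084.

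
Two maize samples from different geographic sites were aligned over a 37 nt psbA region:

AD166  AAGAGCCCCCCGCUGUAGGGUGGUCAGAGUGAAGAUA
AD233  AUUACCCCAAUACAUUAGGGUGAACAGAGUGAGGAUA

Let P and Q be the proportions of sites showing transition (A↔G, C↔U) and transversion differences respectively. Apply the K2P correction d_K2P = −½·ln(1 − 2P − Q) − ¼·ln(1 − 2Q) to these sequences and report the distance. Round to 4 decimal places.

Mismatches occur at site 2 (A↔U, transversion), site 3 (G↔U, transversion), site 5 (G↔C, transversion), site 9 (C↔A, transversion), site 10 (C↔A, transversion), site 11 (C↔U, transition), site 12 (G↔A, transition), site 14 (U↔A, transversion), site 15 (G↔U, transversion), site 23 (G↔A, transition), site 24 (U↔A, transversion), site 33 (A↔G, transition).
Of the 12 differences, 4 transitions and 8 transversions over 37 sites: P = 4/37 = 0.108108, Q = 8/37 = 0.216216.
d = −0.5·ln(0.567568) − 0.25·ln(0.567568) = −0.5·(-0.566395) − 0.25·(-0.566395) = 0.4248.

0.4248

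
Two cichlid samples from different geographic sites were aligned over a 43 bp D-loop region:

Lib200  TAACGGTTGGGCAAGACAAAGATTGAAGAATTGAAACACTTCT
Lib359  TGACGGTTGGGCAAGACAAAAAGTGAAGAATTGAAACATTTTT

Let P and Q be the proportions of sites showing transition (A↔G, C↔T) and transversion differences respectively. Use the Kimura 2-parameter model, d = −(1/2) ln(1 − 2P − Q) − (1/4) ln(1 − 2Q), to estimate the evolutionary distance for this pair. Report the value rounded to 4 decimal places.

0.1293

The sequences differ at positions 2 (A/G, transition), 21 (G/A, transition), 23 (T/G, transversion), 39 (C/T, transition), 42 (C/T, transition).
Of the 5 differences, 4 transitions and 1 transversion over 43 sites: P = 4/43 = 0.093023, Q = 1/43 = 0.023256.
d = −0.5·ln(0.790698) − 0.25·ln(0.953488) = −0.5·(-0.234839) − 0.25·(-0.047628) = 0.1293.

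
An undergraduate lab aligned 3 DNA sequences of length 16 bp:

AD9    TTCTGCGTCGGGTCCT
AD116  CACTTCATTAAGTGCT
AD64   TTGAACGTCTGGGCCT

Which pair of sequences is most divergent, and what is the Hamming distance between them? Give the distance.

11

Pairwise Hamming distances:
  AD9 vs AD116: 8
  AD9 vs AD64: 5
  AD116 vs AD64: 11
The largest is 11, between AD116 and AD64.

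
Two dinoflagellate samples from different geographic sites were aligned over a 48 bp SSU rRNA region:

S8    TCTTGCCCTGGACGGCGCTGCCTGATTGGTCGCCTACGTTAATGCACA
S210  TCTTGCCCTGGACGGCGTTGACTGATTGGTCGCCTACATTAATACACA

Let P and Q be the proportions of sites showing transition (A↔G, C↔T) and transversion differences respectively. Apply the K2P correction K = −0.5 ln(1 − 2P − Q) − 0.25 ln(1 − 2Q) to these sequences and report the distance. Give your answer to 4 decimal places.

The sequences differ at positions 18 (C/T, transition), 21 (C/A, transversion), 38 (G/A, transition), 44 (G/A, transition).
Of the 4 differences, 3 transitions and 1 transversion over 48 sites: P = 3/48 = 0.062500, Q = 1/48 = 0.020833.
d = −0.5·ln(0.854167) − 0.25·ln(0.958334) = −0.5·(-0.157629) − 0.25·(-0.042559) = 0.0895.

0.0895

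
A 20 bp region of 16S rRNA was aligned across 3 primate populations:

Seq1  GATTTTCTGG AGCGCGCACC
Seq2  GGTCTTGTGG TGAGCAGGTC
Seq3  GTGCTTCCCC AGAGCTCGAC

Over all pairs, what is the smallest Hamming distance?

Pairwise Hamming distances:
  Seq1 vs Seq2: 9
  Seq1 vs Seq3: 10
  Seq2 vs Seq3: 10
The smallest is 9, between Seq1 and Seq2.

9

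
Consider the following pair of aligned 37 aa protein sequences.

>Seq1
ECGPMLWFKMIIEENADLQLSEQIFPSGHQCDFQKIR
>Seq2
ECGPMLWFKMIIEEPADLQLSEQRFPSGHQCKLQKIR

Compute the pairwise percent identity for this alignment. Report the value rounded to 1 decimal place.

89.2%

Mismatches occur at site 15 (N↔P), site 24 (I↔R), site 32 (D↔K), site 33 (F↔L).
33 of the 37 sites match, so the percent identity is 33/37 × 100 = 89.2%.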